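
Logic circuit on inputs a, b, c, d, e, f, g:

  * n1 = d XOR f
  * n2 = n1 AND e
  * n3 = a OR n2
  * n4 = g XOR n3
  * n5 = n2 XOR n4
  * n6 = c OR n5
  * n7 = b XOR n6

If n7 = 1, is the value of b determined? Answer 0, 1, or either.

Both values of b occur among assignments with n7 = 1:
  b=0: a=0, b=0, c=0, d=0, e=0, f=0, g=1
  b=1: a=0, b=1, c=0, d=0, e=0, f=0, g=0

either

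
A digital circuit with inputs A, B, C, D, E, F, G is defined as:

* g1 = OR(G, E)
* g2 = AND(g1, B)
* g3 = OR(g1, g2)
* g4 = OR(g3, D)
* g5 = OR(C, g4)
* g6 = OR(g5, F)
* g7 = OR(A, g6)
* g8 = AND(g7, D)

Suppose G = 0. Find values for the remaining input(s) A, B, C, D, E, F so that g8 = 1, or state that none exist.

A=0, B=0, C=1, D=1, E=1, F=1

Check with G = 0 and A=0, B=0, C=1, D=1, E=1, F=1:
g1 = OR(G, E) = OR(0, 1) = 1
g2 = AND(g1, B) = AND(1, 0) = 0
g3 = OR(g1, g2) = OR(1, 0) = 1
g4 = OR(g3, D) = OR(1, 1) = 1
g5 = OR(C, g4) = OR(1, 1) = 1
g6 = OR(g5, F) = OR(1, 1) = 1
g7 = OR(A, g6) = OR(0, 1) = 1
g8 = AND(g7, D) = AND(1, 1) = 1
So g8 = 1.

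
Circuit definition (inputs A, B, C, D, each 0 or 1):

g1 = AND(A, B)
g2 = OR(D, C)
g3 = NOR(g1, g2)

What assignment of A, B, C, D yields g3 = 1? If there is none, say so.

g3 = NOR(g1, g2) must be 1, so both g1 = 0 and g2 = 0.
Check with A=0 B=1 C=0 D=0:
g1 = AND(A, B) = AND(0, 1) = 0
g2 = OR(D, C) = OR(0, 0) = 0
g3 = NOR(g1, g2) = NOR(0, 0) = 1
So g3 = 1 as required.

A=0 B=1 C=0 D=0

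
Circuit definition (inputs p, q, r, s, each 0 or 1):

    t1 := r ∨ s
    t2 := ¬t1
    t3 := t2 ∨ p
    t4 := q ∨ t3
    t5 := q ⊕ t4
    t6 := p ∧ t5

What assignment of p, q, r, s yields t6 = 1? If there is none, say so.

t6 = p ∧ t5 must be 1, so both p = 1 and t5 = 1.
t5 = q ⊕ t4 must be 1, so q and t4 differ.
Check with p=1, q=0, r=0, s=1:
t1 = r ∨ s = 0 ∨ 1 = 1
t2 = ¬t1 = ¬1 = 0
t3 = t2 ∨ p = 0 ∨ 1 = 1
t4 = q ∨ t3 = 0 ∨ 1 = 1
t5 = q ⊕ t4 = 0 ⊕ 1 = 1
t6 = p ∧ t5 = 1 ∧ 1 = 1
So t6 = 1 as required.

p=1, q=0, r=0, s=1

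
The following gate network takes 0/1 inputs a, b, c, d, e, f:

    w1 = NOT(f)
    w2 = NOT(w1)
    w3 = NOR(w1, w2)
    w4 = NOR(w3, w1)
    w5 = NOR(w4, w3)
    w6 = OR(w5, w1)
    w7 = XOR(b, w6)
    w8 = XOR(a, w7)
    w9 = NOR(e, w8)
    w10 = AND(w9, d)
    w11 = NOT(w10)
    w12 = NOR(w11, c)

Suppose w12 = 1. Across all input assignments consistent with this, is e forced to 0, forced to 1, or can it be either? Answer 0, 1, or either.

0

w12 = NOR(w11, c) must be 1, so both w11 = 0 and c = 0.
Every assignment with w12 = 1 has e = 0; there are 4 such assignment(s).
  a=0, b=0, c=0, d=1, e=0, f=1
  a=0, b=1, c=0, d=1, e=0, f=0
  a=1, b=0, c=0, d=1, e=0, f=0
  a=1, b=1, c=0, d=1, e=0, f=1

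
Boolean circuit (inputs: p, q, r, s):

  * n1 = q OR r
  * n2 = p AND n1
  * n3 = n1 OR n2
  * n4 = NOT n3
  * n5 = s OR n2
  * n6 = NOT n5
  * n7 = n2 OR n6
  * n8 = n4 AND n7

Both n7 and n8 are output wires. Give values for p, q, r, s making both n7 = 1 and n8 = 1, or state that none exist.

Check with p=1, q=0, r=0, s=0:
n1 = q OR r = 0 OR 0 = 0
n2 = p AND n1 = 1 AND 0 = 0
n3 = n1 OR n2 = 0 OR 0 = 0
n4 = NOT n3 = NOT 0 = 1
n5 = s OR n2 = 0 OR 0 = 0
n6 = NOT n5 = NOT 0 = 1
n7 = n2 OR n6 = 0 OR 1 = 1
n8 = n4 AND n7 = 1 AND 1 = 1
So n7 = 1 and n8 = 1.

p=1, q=0, r=0, s=0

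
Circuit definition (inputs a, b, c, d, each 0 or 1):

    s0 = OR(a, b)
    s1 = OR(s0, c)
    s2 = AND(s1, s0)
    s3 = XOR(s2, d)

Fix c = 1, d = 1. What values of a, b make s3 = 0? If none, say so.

a=1, b=1

s3 = XOR(s2, d) must be 0, so s2 and d are equal.
Check with c = 1, d = 1 and a=1, b=1:
s0 = OR(a, b) = OR(1, 1) = 1
s1 = OR(s0, c) = OR(1, 1) = 1
s2 = AND(s1, s0) = AND(1, 1) = 1
s3 = XOR(s2, d) = XOR(1, 1) = 0
So s3 = 0.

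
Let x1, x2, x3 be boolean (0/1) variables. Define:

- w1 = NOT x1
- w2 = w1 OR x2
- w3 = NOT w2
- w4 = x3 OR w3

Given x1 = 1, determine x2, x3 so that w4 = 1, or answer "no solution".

x2=0, x3=1

w4 = x3 OR w3 must be 1, so at least one of x3, w3 is 1.
Check with x1 = 1 and x2=0, x3=1:
w1 = NOT x1 = NOT 1 = 0
w2 = w1 OR x2 = 0 OR 0 = 0
w3 = NOT w2 = NOT 0 = 1
w4 = x3 OR w3 = 1 OR 1 = 1
So w4 = 1.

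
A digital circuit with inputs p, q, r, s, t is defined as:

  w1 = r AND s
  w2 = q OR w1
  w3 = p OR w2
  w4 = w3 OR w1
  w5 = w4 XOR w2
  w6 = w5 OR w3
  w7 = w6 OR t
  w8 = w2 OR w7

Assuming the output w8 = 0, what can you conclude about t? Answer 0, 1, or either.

w8 = w2 OR w7 must be 0, so both w2 = 0 and w7 = 0.
w2 = q OR w1 must be 0, so both q = 0 and w1 = 0.
Every assignment with w8 = 0 has t = 0; there are 3 such assignment(s).
  p=0, q=0, r=0, s=0, t=0
  p=0, q=0, r=0, s=1, t=0
  p=0, q=0, r=1, s=0, t=0

0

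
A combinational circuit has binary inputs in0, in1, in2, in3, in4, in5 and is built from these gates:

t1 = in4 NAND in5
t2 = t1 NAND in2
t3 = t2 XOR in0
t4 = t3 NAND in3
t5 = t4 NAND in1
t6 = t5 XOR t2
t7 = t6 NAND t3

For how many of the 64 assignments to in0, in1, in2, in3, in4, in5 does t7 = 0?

t7 = t6 NAND t3 must be 0, so both t6 = 1 and t3 = 1.
t6 = t5 XOR t2 must be 1, so t5 and t2 differ.
Enumerating the 64 input combinations, 14 give t7 = 0 and 50 give t7 = 1.

14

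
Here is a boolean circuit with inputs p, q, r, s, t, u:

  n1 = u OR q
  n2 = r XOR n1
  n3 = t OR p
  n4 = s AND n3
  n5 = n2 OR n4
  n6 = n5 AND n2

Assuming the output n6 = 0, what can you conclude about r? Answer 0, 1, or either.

either

Both values of r occur among assignments with n6 = 0:
  r=0: p=0, q=0, r=0, s=0, t=0, u=0
  r=1: p=0, q=0, r=1, s=0, t=0, u=1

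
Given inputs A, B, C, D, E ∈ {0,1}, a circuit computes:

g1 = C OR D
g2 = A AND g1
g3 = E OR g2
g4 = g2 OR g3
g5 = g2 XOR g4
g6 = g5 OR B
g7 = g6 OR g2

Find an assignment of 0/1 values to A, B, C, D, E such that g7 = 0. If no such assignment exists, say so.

Check with A=0, B=0, C=1, D=0, E=0:
g1 = C OR D = 1 OR 0 = 1
g2 = A AND g1 = 0 AND 1 = 0
g3 = E OR g2 = 0 OR 0 = 0
g4 = g2 OR g3 = 0 OR 0 = 0
g5 = g2 XOR g4 = 0 XOR 0 = 0
g6 = g5 OR B = 0 OR 0 = 0
g7 = g6 OR g2 = 0 OR 0 = 0
So g7 = 0 as required.

A=0, B=0, C=1, D=0, E=0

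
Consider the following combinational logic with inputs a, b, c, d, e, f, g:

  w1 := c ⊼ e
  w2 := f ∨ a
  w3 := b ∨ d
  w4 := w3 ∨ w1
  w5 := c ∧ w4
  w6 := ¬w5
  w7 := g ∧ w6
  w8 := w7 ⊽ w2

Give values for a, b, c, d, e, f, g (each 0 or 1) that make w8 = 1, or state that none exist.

w8 = w7 ⊽ w2 must be 1, so both w7 = 0 and w2 = 0.
w7 = g ∧ w6 must be 0, so at least one of g, w6 is 0.
w2 = f ∨ a must be 0, so both f = 0 and a = 0.
Check with a=0, b=1, c=1, d=0, e=0, f=0, g=1:
w1 = c ⊼ e = 1 ⊼ 0 = 1
w2 = f ∨ a = 0 ∨ 0 = 0
w3 = b ∨ d = 1 ∨ 0 = 1
w4 = w3 ∨ w1 = 1 ∨ 1 = 1
w5 = c ∧ w4 = 1 ∧ 1 = 1
w6 = ¬w5 = ¬1 = 0
w7 = g ∧ w6 = 1 ∧ 0 = 0
w8 = w7 ⊽ w2 = 0 ⊽ 0 = 1
So w8 = 1 as required.

a=0, b=1, c=1, d=0, e=0, f=0, g=1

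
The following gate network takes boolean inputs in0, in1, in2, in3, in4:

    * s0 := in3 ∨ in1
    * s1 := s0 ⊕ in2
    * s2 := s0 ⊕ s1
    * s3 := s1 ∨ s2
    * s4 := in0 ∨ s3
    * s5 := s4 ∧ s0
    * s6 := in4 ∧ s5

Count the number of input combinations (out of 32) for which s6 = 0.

20

s6 = in4 ∧ s5 must be 0, so at least one of in4, s5 is 0.
Enumerating the 32 input combinations, 20 give s6 = 0 and 12 give s6 = 1.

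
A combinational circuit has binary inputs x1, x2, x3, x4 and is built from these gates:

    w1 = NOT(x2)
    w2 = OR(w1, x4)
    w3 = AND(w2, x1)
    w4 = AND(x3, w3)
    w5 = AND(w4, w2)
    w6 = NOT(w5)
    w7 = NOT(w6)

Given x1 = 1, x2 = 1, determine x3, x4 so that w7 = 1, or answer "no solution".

x3=1, x4=1

Check with x1 = 1, x2 = 1 and x3=1, x4=1:
w1 = NOT(x2) = NOT 1 = 0
w2 = OR(w1, x4) = OR(0, 1) = 1
w3 = AND(w2, x1) = AND(1, 1) = 1
w4 = AND(x3, w3) = AND(1, 1) = 1
w5 = AND(w4, w2) = AND(1, 1) = 1
w6 = NOT(w5) = NOT 1 = 0
w7 = NOT(w6) = NOT 0 = 1
So w7 = 1.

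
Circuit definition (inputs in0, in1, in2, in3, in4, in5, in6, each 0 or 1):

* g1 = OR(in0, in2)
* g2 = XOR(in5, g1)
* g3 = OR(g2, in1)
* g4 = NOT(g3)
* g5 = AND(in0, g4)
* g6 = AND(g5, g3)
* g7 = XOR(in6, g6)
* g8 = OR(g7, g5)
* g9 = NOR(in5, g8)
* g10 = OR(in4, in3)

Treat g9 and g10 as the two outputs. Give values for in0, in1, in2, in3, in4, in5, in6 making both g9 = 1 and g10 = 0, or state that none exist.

Check with in0=1, in1=0, in2=0, in3=0, in4=0, in5=0, in6=0:
g1 = OR(in0, in2) = OR(1, 0) = 1
g2 = XOR(in5, g1) = XOR(0, 1) = 1
g3 = OR(g2, in1) = OR(1, 0) = 1
g4 = NOT(g3) = NOT 1 = 0
g5 = AND(in0, g4) = AND(1, 0) = 0
g6 = AND(g5, g3) = AND(0, 1) = 0
g7 = XOR(in6, g6) = XOR(0, 0) = 0
g8 = OR(g7, g5) = OR(0, 0) = 0
g9 = NOR(in5, g8) = NOR(0, 0) = 1
g10 = OR(in4, in3) = OR(0, 0) = 0
So g9 = 1 and g10 = 0.

in0=1, in1=0, in2=0, in3=0, in4=0, in5=0, in6=0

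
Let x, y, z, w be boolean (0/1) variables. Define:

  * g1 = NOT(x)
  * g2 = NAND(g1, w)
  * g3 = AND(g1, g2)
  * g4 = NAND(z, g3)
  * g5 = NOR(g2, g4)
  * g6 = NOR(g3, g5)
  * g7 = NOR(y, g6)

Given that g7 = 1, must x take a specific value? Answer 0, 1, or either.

0

g7 = NOR(y, g6) must be 1, so both y = 0 and g6 = 0.
g6 = NOR(g3, g5) must be 0, so at least one of g3, g5 is 1.
Every assignment with g7 = 1 has x = 0; there are 2 such assignment(s).
  x=0, y=0, z=0, w=0
  x=0, y=0, z=1, w=0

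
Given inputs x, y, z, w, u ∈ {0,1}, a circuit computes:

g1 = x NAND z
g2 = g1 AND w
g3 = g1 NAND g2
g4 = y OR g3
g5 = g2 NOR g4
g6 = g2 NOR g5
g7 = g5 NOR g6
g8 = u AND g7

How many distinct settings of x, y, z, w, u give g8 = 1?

6

g8 = u AND g7 must be 1, so both u = 1 and g7 = 1.
g7 = g5 NOR g6 must be 1, so both g5 = 0 and g6 = 0.
Satisfying assignments:
  x=0, y=0, z=0, w=1, u=1
  x=0, y=0, z=1, w=1, u=1
  x=0, y=1, z=0, w=1, u=1
  x=0, y=1, z=1, w=1, u=1
  x=1, y=0, z=0, w=1, u=1
  x=1, y=1, z=0, w=1, u=1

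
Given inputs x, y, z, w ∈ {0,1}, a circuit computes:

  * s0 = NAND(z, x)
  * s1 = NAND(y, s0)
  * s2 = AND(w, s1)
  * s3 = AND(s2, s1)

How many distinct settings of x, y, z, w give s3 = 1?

5

s3 = AND(s2, s1) must be 1, so both s2 = 1 and s1 = 1.
s2 = AND(w, s1) must be 1, so both w = 1 and s1 = 1.
s1 = NAND(y, s0) must be 1, so at least one of y, s0 is 0.
Enumerating the 16 input combinations, 5 give s3 = 1 and 11 give s3 = 0.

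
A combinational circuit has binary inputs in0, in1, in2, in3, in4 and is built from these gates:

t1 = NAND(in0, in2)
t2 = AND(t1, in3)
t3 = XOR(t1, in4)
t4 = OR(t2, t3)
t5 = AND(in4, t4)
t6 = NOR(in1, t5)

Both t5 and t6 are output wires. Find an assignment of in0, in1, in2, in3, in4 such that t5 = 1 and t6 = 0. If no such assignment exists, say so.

in0=1, in1=1, in2=1, in3=1, in4=1

Check with in0=1, in1=1, in2=1, in3=1, in4=1:
t1 = NAND(in0, in2) = NAND(1, 1) = 0
t2 = AND(t1, in3) = AND(0, 1) = 0
t3 = XOR(t1, in4) = XOR(0, 1) = 1
t4 = OR(t2, t3) = OR(0, 1) = 1
t5 = AND(in4, t4) = AND(1, 1) = 1
t6 = NOR(in1, t5) = NOR(1, 1) = 0
So t5 = 1 and t6 = 0.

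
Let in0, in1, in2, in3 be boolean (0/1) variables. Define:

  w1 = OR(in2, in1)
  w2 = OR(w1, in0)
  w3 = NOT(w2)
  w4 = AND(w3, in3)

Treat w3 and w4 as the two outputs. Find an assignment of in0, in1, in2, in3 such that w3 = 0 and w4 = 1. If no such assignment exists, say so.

Across all 16 input combinations, none give both w3 = 0 and w4 = 1.

no solution exists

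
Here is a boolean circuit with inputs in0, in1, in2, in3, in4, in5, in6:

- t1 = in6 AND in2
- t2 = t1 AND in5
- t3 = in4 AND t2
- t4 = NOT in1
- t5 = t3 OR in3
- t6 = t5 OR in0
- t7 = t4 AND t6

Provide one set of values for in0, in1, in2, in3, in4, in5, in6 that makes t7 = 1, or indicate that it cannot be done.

in0=1, in1=0, in2=1, in3=1, in4=1, in5=1, in6=1

t7 = t4 AND t6 must be 1, so both t4 = 1 and t6 = 1.
Check with in0=1, in1=0, in2=1, in3=1, in4=1, in5=1, in6=1:
t1 = in6 AND in2 = 1 AND 1 = 1
t2 = t1 AND in5 = 1 AND 1 = 1
t3 = in4 AND t2 = 1 AND 1 = 1
t4 = NOT in1 = NOT 0 = 1
t5 = t3 OR in3 = 1 OR 1 = 1
t6 = t5 OR in0 = 1 OR 1 = 1
t7 = t4 AND t6 = 1 AND 1 = 1
So t7 = 1 as required.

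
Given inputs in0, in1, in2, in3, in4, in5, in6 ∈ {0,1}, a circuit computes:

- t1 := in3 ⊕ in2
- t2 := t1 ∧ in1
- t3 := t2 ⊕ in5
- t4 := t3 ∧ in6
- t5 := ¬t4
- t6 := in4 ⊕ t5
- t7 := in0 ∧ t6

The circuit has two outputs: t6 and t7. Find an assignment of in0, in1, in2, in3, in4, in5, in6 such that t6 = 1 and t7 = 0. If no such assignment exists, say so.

in0=0, in1=1, in2=0, in3=1, in4=0, in5=0, in6=0

Check with in0=0, in1=1, in2=0, in3=1, in4=0, in5=0, in6=0:
t1 = in3 ⊕ in2 = 1 ⊕ 0 = 1
t2 = t1 ∧ in1 = 1 ∧ 1 = 1
t3 = t2 ⊕ in5 = 1 ⊕ 0 = 1
t4 = t3 ∧ in6 = 1 ∧ 0 = 0
t5 = ¬t4 = ¬0 = 1
t6 = in4 ⊕ t5 = 0 ⊕ 1 = 1
t7 = in0 ∧ t6 = 0 ∧ 1 = 0
So t6 = 1 and t7 = 0.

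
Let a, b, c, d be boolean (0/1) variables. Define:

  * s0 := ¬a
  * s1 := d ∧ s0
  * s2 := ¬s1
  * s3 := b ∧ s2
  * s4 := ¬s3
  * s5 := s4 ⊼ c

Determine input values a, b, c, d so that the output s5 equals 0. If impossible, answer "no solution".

a=1 b=0 c=1 d=0

s5 = s4 ⊼ c must be 0, so both s4 = 1 and c = 1.
Check with a=1 b=0 c=1 d=0:
s0 = ¬a = ¬1 = 0
s1 = d ∧ s0 = 0 ∧ 0 = 0
s2 = ¬s1 = ¬0 = 1
s3 = b ∧ s2 = 0 ∧ 1 = 0
s4 = ¬s3 = ¬0 = 1
s5 = s4 ⊼ c = 1 ⊼ 1 = 0
So s5 = 0 as required.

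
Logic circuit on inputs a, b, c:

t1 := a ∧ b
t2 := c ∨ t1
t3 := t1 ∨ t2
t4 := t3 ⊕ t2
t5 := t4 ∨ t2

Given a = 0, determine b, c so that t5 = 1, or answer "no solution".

b=1, c=1

Check with a = 0 and b=1, c=1:
t1 = a ∧ b = 0 ∧ 1 = 0
t2 = c ∨ t1 = 1 ∨ 0 = 1
t3 = t1 ∨ t2 = 0 ∨ 1 = 1
t4 = t3 ⊕ t2 = 1 ⊕ 1 = 0
t5 = t4 ∨ t2 = 0 ∨ 1 = 1
So t5 = 1.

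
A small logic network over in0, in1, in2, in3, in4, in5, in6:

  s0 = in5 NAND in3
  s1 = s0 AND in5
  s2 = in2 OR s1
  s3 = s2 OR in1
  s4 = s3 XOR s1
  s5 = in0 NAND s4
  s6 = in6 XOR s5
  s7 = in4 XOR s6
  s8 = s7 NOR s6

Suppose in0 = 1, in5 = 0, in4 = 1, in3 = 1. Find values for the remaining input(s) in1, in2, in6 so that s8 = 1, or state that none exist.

no solution exists

With in0 = 1, in5 = 0, in4 = 1, in3 = 1 fixed, none of the 8 settings of in1, in2, in6 give s8 = 1.
For example, with in1=1, in2=0, in6=1:
s0 = in5 NAND in3 = 0 NAND 1 = 1
s1 = s0 AND in5 = 1 AND 0 = 0
s2 = in2 OR s1 = 0 OR 0 = 0
s3 = s2 OR in1 = 0 OR 1 = 1
s4 = s3 XOR s1 = 1 XOR 0 = 1
s5 = in0 NAND s4 = 1 NAND 1 = 0
s6 = in6 XOR s5 = 1 XOR 0 = 1
s7 = in4 XOR s6 = 1 XOR 1 = 0
s8 = s7 NOR s6 = 0 NOR 1 = 0
giving s8 = 0 ≠ 1.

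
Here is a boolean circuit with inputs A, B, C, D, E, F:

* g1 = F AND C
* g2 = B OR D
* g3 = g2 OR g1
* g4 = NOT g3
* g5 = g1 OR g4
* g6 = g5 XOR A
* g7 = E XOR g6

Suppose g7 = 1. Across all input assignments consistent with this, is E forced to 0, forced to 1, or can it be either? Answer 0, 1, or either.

Both values of E occur among assignments with g7 = 1:
  E=0: A=0, B=0, C=0, D=0, E=0, F=0
  E=1: A=0, B=0, C=0, D=1, E=1, F=0

either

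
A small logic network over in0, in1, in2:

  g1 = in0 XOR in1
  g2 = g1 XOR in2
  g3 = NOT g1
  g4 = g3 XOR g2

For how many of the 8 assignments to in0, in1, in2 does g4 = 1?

g4 = g3 XOR g2 must be 1, so g3 and g2 differ.
Satisfying assignments:
  in0=0, in1=0, in2=0
  in0=0, in1=1, in2=0
  in0=1, in1=0, in2=0
  in0=1, in1=1, in2=0

4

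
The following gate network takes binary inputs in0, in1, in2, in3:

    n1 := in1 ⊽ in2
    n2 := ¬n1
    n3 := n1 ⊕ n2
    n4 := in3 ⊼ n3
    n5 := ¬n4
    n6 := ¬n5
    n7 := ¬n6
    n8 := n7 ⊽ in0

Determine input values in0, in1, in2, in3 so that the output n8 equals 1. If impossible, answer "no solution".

n8 = n7 ⊽ in0 must be 1, so both n7 = 0 and in0 = 0.
n7 = ¬n6 must be 0, so n6 = 1.
n6 = ¬n5 must be 1, so n5 = 0.
Check with in0=0, in1=1, in2=1, in3=0:
n1 = in1 ⊽ in2 = 1 ⊽ 1 = 0
n2 = ¬n1 = ¬0 = 1
n3 = n1 ⊕ n2 = 0 ⊕ 1 = 1
n4 = in3 ⊼ n3 = 0 ⊼ 1 = 1
n5 = ¬n4 = ¬1 = 0
n6 = ¬n5 = ¬0 = 1
n7 = ¬n6 = ¬1 = 0
n8 = n7 ⊽ in0 = 0 ⊽ 0 = 1
So n8 = 1 as required.

in0=0, in1=1, in2=1, in3=0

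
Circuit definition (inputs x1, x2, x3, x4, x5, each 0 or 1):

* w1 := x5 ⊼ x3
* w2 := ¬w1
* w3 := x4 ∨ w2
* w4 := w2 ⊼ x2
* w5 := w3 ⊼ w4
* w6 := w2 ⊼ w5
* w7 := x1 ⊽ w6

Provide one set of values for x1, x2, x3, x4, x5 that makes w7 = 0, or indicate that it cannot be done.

w7 = x1 ⊽ w6 must be 0, so at least one of x1, w6 is 1.
Check with x1=0, x2=1, x3=0, x4=0, x5=1:
w1 = x5 ⊼ x3 = 1 ⊼ 0 = 1
w2 = ¬w1 = ¬1 = 0
w3 = x4 ∨ w2 = 0 ∨ 0 = 0
w4 = w2 ⊼ x2 = 0 ⊼ 1 = 1
w5 = w3 ⊼ w4 = 0 ⊼ 1 = 1
w6 = w2 ⊼ w5 = 0 ⊼ 1 = 1
w7 = x1 ⊽ w6 = 0 ⊽ 1 = 0
So w7 = 0 as required.

x1=0, x2=1, x3=0, x4=0, x5=1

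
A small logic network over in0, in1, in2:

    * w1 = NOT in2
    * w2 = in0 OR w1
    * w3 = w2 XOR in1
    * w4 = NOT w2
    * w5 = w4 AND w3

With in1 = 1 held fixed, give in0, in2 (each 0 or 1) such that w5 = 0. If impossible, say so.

in0=0, in2=0

w5 = w4 AND w3 must be 0, so at least one of w4, w3 is 0.
Check with in1 = 1 and in0=0, in2=0:
w1 = NOT in2 = NOT 0 = 1
w2 = in0 OR w1 = 0 OR 1 = 1
w3 = w2 XOR in1 = 1 XOR 1 = 0
w4 = NOT w2 = NOT 1 = 0
w5 = w4 AND w3 = 0 AND 0 = 0
So w5 = 0.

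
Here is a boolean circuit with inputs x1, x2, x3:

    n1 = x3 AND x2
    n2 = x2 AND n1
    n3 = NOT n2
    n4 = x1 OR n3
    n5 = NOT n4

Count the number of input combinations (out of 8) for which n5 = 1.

1

n5 = NOT n4 must be 1, so n4 = 0.
n4 = x1 OR n3 must be 0, so both x1 = 0 and n3 = 0.
Satisfying assignments:
  x1=0, x2=1, x3=1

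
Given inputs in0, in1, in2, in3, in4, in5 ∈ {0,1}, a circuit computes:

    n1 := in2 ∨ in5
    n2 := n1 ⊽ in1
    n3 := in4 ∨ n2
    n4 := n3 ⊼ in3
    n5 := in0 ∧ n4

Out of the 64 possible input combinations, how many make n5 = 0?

41

n5 = in0 ∧ n4 must be 0, so at least one of in0, n4 is 0.
Enumerating the 64 input combinations, 41 give n5 = 0 and 23 give n5 = 1.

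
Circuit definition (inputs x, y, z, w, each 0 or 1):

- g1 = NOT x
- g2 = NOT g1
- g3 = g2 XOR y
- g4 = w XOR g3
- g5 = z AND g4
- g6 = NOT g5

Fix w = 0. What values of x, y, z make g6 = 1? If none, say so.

x=1, y=1, z=1

Check with w = 0 and x=1, y=1, z=1:
g1 = NOT x = NOT 1 = 0
g2 = NOT g1 = NOT 0 = 1
g3 = g2 XOR y = 1 XOR 1 = 0
g4 = w XOR g3 = 0 XOR 0 = 0
g5 = z AND g4 = 1 AND 0 = 0
g6 = NOT g5 = NOT 0 = 1
So g6 = 1.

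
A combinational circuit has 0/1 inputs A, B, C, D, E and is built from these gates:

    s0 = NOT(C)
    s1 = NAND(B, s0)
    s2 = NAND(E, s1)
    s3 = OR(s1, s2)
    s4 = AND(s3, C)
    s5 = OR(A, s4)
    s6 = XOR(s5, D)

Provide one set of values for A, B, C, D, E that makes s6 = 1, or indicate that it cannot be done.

Check with A=0, B=0, C=1, D=0, E=0:
s0 = NOT(C) = NOT 1 = 0
s1 = NAND(B, s0) = NAND(0, 0) = 1
s2 = NAND(E, s1) = NAND(0, 1) = 1
s3 = OR(s1, s2) = OR(1, 1) = 1
s4 = AND(s3, C) = AND(1, 1) = 1
s5 = OR(A, s4) = OR(0, 1) = 1
s6 = XOR(s5, D) = XOR(1, 0) = 1
So s6 = 1 as required.

A=0, B=0, C=1, D=0, E=0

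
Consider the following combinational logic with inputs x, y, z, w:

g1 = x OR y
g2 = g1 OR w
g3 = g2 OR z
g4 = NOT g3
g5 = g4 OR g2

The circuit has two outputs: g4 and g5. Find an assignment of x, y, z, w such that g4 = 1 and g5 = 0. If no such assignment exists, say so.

Across all 16 input combinations, none give both g4 = 1 and g5 = 0.

no solution exists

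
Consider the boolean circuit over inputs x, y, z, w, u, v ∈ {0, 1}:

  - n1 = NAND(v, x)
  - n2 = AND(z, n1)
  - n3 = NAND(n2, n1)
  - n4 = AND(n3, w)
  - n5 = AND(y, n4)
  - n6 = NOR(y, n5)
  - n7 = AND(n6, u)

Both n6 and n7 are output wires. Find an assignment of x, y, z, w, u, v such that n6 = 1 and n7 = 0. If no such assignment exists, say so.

Check with x=1, y=0, z=1, w=0, u=0, v=1:
n1 = NAND(v, x) = NAND(1, 1) = 0
n2 = AND(z, n1) = AND(1, 0) = 0
n3 = NAND(n2, n1) = NAND(0, 0) = 1
n4 = AND(n3, w) = AND(1, 0) = 0
n5 = AND(y, n4) = AND(0, 0) = 0
n6 = NOR(y, n5) = NOR(0, 0) = 1
n7 = AND(n6, u) = AND(1, 0) = 0
So n6 = 1 and n7 = 0.

x=1, y=0, z=1, w=0, u=0, v=1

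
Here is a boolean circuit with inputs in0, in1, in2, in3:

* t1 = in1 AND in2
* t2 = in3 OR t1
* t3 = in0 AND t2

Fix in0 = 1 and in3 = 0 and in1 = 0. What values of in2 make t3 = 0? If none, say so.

t3 = in0 AND t2 must be 0, so at least one of in0, t2 is 0.
Check with in0 = 1 and in3 = 0 and in1 = 0 and in2=0:
t1 = in1 AND in2 = 0 AND 0 = 0
t2 = in3 OR t1 = 0 OR 0 = 0
t3 = in0 AND t2 = 1 AND 0 = 0
So t3 = 0.

in2=0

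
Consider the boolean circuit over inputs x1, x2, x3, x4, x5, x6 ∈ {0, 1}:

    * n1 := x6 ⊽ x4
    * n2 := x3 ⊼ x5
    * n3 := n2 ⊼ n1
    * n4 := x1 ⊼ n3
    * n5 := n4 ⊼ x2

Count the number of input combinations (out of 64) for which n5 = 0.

n5 = n4 ⊼ x2 must be 0, so both n4 = 1 and x2 = 1.
n4 = x1 ⊼ n3 must be 1, so at least one of x1, n3 is 0.
Enumerating the 64 input combinations, 19 give n5 = 0 and 45 give n5 = 1.

19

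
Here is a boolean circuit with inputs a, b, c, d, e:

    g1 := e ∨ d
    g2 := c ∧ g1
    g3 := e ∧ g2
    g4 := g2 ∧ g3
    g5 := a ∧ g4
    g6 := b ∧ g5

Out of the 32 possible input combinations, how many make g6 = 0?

g6 = b ∧ g5 must be 0, so at least one of b, g5 is 0.
Enumerating the 32 input combinations, 30 give g6 = 0 and 2 give g6 = 1.

30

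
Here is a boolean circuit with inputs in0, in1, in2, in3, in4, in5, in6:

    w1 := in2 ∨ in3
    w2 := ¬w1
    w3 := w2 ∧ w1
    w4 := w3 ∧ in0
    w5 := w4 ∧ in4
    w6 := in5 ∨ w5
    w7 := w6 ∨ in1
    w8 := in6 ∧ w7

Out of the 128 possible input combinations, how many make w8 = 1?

w8 = in6 ∧ w7 must be 1, so both in6 = 1 and w7 = 1.
w7 = w6 ∨ in1 must be 1, so at least one of w6, in1 is 1.
Enumerating the 128 input combinations, 48 give w8 = 1 and 80 give w8 = 0.

48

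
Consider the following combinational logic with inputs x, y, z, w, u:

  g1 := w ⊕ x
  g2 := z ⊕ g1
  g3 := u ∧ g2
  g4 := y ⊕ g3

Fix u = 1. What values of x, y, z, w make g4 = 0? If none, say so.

x=1, y=0, z=0, w=1

g4 = y ⊕ g3 must be 0, so y and g3 are equal.
Check with u = 1 and x=1, y=0, z=0, w=1:
g1 = w ⊕ x = 1 ⊕ 1 = 0
g2 = z ⊕ g1 = 0 ⊕ 0 = 0
g3 = u ∧ g2 = 1 ∧ 0 = 0
g4 = y ⊕ g3 = 0 ⊕ 0 = 0
So g4 = 0.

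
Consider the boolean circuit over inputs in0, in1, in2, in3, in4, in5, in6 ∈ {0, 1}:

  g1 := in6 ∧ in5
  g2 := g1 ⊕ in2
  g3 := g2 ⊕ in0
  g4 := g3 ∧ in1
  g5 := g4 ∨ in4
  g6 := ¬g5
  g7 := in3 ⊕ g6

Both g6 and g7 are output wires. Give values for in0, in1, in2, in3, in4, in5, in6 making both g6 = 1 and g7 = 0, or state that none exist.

in0=0 in1=1 in2=0 in3=1 in4=0 in5=1 in6=0

Check with in0=0 in1=1 in2=0 in3=1 in4=0 in5=1 in6=0:
g1 = in6 ∧ in5 = 0 ∧ 1 = 0
g2 = g1 ⊕ in2 = 0 ⊕ 0 = 0
g3 = g2 ⊕ in0 = 0 ⊕ 0 = 0
g4 = g3 ∧ in1 = 0 ∧ 1 = 0
g5 = g4 ∨ in4 = 0 ∨ 0 = 0
g6 = ¬g5 = ¬0 = 1
g7 = in3 ⊕ g6 = 1 ⊕ 1 = 0
So g6 = 1 and g7 = 0.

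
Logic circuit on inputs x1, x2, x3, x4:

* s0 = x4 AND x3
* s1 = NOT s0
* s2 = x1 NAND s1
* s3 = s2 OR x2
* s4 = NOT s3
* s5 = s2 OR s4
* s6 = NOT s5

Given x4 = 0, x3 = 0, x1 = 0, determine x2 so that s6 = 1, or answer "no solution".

no solution exists

With x4 = 0, x3 = 0, x1 = 0 fixed, none of the 2 settings of x2 give s6 = 1.
For example, with x2=1:
s0 = x4 AND x3 = 0 AND 0 = 0
s1 = NOT s0 = NOT 0 = 1
s2 = x1 NAND s1 = 0 NAND 1 = 1
s3 = s2 OR x2 = 1 OR 1 = 1
s4 = NOT s3 = NOT 1 = 0
s5 = s2 OR s4 = 1 OR 0 = 1
s6 = NOT s5 = NOT 1 = 0
giving s6 = 0 ≠ 1.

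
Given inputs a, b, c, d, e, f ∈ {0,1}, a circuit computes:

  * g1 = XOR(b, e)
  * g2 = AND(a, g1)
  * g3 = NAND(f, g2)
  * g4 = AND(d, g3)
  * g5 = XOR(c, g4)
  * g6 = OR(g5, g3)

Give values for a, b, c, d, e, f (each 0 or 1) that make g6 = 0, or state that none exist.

Check with a=1, b=0, c=0, d=1, e=1, f=1:
g1 = XOR(b, e) = XOR(0, 1) = 1
g2 = AND(a, g1) = AND(1, 1) = 1
g3 = NAND(f, g2) = NAND(1, 1) = 0
g4 = AND(d, g3) = AND(1, 0) = 0
g5 = XOR(c, g4) = XOR(0, 0) = 0
g6 = OR(g5, g3) = OR(0, 0) = 0
So g6 = 0 as required.

a=1, b=0, c=0, d=1, e=1, f=1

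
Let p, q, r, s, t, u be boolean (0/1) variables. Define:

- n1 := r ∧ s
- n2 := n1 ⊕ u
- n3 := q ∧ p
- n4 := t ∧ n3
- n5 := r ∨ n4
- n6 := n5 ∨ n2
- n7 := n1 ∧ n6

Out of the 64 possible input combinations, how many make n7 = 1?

16

n7 = n1 ∧ n6 must be 1, so both n1 = 1 and n6 = 1.
n1 = r ∧ s must be 1, so both r = 1 and s = 1.
n6 = n5 ∨ n2 must be 1, so at least one of n5, n2 is 1.
Enumerating the 64 input combinations, 16 give n7 = 1 and 48 give n7 = 0.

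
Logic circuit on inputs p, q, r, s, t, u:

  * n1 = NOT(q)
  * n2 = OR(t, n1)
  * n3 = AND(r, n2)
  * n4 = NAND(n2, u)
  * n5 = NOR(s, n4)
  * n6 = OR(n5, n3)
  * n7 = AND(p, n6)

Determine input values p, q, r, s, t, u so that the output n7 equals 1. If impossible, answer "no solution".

Check with p=1, q=1, r=1, s=1, t=1, u=0:
n1 = NOT(q) = NOT 1 = 0
n2 = OR(t, n1) = OR(1, 0) = 1
n3 = AND(r, n2) = AND(1, 1) = 1
n4 = NAND(n2, u) = NAND(1, 0) = 1
n5 = NOR(s, n4) = NOR(1, 1) = 0
n6 = OR(n5, n3) = OR(0, 1) = 1
n7 = AND(p, n6) = AND(1, 1) = 1
So n7 = 1 as required.

p=1, q=1, r=1, s=1, t=1, u=0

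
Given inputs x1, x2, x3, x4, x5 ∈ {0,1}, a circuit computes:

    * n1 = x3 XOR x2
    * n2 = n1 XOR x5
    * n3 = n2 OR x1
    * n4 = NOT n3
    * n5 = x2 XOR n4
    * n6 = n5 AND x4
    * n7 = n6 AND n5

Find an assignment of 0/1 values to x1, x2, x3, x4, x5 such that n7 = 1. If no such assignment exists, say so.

Check with x1=1 x2=1 x3=0 x4=1 x5=1:
n1 = x3 XOR x2 = 0 XOR 1 = 1
n2 = n1 XOR x5 = 1 XOR 1 = 0
n3 = n2 OR x1 = 0 OR 1 = 1
n4 = NOT n3 = NOT 1 = 0
n5 = x2 XOR n4 = 1 XOR 0 = 1
n6 = n5 AND x4 = 1 AND 1 = 1
n7 = n6 AND n5 = 1 AND 1 = 1
So n7 = 1 as required.

x1=1 x2=1 x3=0 x4=1 x5=1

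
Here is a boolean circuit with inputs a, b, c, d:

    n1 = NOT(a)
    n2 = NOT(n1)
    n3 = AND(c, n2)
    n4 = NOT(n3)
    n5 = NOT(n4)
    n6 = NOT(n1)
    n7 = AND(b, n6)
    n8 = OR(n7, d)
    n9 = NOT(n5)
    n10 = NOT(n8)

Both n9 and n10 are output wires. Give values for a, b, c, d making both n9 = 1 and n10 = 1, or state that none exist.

a=0, b=1, c=0, d=0

Check with a=0, b=1, c=0, d=0:
n1 = NOT(a) = NOT 0 = 1
n2 = NOT(n1) = NOT 1 = 0
n3 = AND(c, n2) = AND(0, 0) = 0
n4 = NOT(n3) = NOT 0 = 1
n5 = NOT(n4) = NOT 1 = 0
n6 = NOT(n1) = NOT 1 = 0
n7 = AND(b, n6) = AND(1, 0) = 0
n8 = OR(n7, d) = OR(0, 0) = 0
n9 = NOT(n5) = NOT 0 = 1
n10 = NOT(n8) = NOT 0 = 1
So n9 = 1 and n10 = 1.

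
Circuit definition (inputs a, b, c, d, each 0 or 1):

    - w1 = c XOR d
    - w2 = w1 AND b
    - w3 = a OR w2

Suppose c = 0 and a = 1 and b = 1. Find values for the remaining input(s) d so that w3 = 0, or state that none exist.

With c = 0 and a = 1 and b = 1 fixed, none of the 2 settings of d give w3 = 0.
For example, with d=0:
w1 = c XOR d = 0 XOR 0 = 0
w2 = w1 AND b = 0 AND 1 = 0
w3 = a OR w2 = 1 OR 0 = 1
giving w3 = 1 ≠ 0.

no solution exists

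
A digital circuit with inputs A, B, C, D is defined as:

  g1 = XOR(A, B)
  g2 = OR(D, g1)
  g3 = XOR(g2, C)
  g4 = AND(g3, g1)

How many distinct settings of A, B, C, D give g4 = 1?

g4 = AND(g3, g1) must be 1, so both g3 = 1 and g1 = 1.
g3 = XOR(g2, C) must be 1, so g2 and C differ.
Satisfying assignments:
  A=0, B=1, C=0, D=0
  A=0, B=1, C=0, D=1
  A=1, B=0, C=0, D=0
  A=1, B=0, C=0, D=1

4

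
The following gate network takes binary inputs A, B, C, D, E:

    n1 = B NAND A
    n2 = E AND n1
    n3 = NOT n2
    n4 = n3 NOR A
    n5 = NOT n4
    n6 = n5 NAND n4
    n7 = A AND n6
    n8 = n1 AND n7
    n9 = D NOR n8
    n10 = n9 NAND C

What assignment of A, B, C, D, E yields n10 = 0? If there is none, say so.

n10 = n9 NAND C must be 0, so both n9 = 1 and C = 1.
n9 = D NOR n8 must be 1, so both D = 0 and n8 = 0.
Check with A=1, B=1, C=1, D=0, E=0:
n1 = B NAND A = 1 NAND 1 = 0
n2 = E AND n1 = 0 AND 0 = 0
n3 = NOT n2 = NOT 0 = 1
n4 = n3 NOR A = 1 NOR 1 = 0
n5 = NOT n4 = NOT 0 = 1
n6 = n5 NAND n4 = 1 NAND 0 = 1
n7 = A AND n6 = 1 AND 1 = 1
n8 = n1 AND n7 = 0 AND 1 = 0
n9 = D NOR n8 = 0 NOR 0 = 1
n10 = n9 NAND C = 1 NAND 1 = 0
So n10 = 0 as required.

A=1, B=1, C=1, D=0, E=0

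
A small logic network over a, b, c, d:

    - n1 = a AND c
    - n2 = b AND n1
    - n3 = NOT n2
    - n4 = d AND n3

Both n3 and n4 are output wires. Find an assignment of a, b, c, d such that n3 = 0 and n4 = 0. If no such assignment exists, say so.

Check with a=1, b=1, c=1, d=0:
n1 = a AND c = 1 AND 1 = 1
n2 = b AND n1 = 1 AND 1 = 1
n3 = NOT n2 = NOT 1 = 0
n4 = d AND n3 = 0 AND 0 = 0
So n3 = 0 and n4 = 0.

a=1, b=1, c=1, d=0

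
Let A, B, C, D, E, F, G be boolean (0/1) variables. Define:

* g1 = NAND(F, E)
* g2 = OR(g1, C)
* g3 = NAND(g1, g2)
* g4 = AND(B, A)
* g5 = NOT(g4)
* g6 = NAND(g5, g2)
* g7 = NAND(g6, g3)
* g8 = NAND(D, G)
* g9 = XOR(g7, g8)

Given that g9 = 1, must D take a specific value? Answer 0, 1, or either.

either

Both values of D occur among assignments with g9 = 1:
  D=0: A=0, B=0, C=0, D=0, E=1, F=1, G=0
  D=1: A=0, B=0, C=0, D=1, E=0, F=0, G=1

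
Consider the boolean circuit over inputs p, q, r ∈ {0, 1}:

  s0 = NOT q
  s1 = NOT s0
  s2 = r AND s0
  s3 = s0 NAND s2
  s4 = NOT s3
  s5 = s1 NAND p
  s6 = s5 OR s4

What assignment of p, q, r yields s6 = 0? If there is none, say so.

s6 = s5 OR s4 must be 0, so both s5 = 0 and s4 = 0.
Check with p=1 q=1 r=0:
s0 = NOT q = NOT 1 = 0
s1 = NOT s0 = NOT 0 = 1
s2 = r AND s0 = 0 AND 0 = 0
s3 = s0 NAND s2 = 0 NAND 0 = 1
s4 = NOT s3 = NOT 1 = 0
s5 = s1 NAND p = 1 NAND 1 = 0
s6 = s5 OR s4 = 0 OR 0 = 0
So s6 = 0 as required.

p=1 q=1 r=0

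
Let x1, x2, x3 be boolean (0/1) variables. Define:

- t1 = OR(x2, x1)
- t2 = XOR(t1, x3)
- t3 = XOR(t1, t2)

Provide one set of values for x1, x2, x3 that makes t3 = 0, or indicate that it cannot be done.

t3 = XOR(t1, t2) must be 0, so t1 and t2 are equal.
Check with x1=0 x2=0 x3=0:
t1 = OR(x2, x1) = OR(0, 0) = 0
t2 = XOR(t1, x3) = XOR(0, 0) = 0
t3 = XOR(t1, t2) = XOR(0, 0) = 0
So t3 = 0 as required.

x1=0 x2=0 x3=0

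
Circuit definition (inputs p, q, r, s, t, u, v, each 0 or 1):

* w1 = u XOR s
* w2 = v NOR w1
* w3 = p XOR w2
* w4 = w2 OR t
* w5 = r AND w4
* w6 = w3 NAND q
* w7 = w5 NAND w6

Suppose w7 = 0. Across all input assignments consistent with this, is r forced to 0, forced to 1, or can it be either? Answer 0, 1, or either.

w7 = w5 NAND w6 must be 0, so both w5 = 1 and w6 = 1.
Every assignment with w7 = 0 has r = 1; there are 30 such assignment(s).

1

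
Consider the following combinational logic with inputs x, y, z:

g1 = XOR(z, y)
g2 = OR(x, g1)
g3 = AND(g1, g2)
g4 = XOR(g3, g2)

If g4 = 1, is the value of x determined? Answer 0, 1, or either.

g4 = XOR(g3, g2) must be 1, so g3 and g2 differ.
Every assignment with g4 = 1 has x = 1; there are 2 such assignment(s).
  x=1, y=0, z=0
  x=1, y=1, z=1

1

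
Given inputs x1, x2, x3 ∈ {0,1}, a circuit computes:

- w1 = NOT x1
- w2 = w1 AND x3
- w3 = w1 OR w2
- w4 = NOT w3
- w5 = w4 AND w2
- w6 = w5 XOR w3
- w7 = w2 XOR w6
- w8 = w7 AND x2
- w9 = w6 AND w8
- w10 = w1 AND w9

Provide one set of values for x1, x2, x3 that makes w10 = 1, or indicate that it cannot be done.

x1=0, x2=1, x3=0

w10 = w1 AND w9 must be 1, so both w1 = 1 and w9 = 1.
w1 = NOT x1 must be 1, so x1 = 0.
Check with x1=0, x2=1, x3=0:
w1 = NOT x1 = NOT 0 = 1
w2 = w1 AND x3 = 1 AND 0 = 0
w3 = w1 OR w2 = 1 OR 0 = 1
w4 = NOT w3 = NOT 1 = 0
w5 = w4 AND w2 = 0 AND 0 = 0
w6 = w5 XOR w3 = 0 XOR 1 = 1
w7 = w2 XOR w6 = 0 XOR 1 = 1
w8 = w7 AND x2 = 1 AND 1 = 1
w9 = w6 AND w8 = 1 AND 1 = 1
w10 = w1 AND w9 = 1 AND 1 = 1
So w10 = 1 as required.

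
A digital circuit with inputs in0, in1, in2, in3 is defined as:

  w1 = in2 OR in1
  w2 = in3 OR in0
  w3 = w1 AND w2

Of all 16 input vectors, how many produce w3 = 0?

7

w3 = w1 AND w2 must be 0, so at least one of w1, w2 is 0.
Enumerating the 16 input combinations, 7 give w3 = 0 and 9 give w3 = 1.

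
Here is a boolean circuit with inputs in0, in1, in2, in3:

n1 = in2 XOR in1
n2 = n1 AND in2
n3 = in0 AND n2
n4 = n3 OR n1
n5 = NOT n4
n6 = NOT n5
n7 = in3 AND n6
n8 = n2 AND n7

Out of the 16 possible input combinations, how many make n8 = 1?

n8 = n2 AND n7 must be 1, so both n2 = 1 and n7 = 1.
n2 = n1 AND in2 must be 1, so both n1 = 1 and in2 = 1.
Satisfying assignments:
  in0=0, in1=0, in2=1, in3=1
  in0=1, in1=0, in2=1, in3=1

2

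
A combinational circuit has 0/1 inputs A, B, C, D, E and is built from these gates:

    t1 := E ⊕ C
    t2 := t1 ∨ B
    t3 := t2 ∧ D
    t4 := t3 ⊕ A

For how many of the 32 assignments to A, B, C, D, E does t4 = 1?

t4 = t3 ⊕ A must be 1, so t3 and A differ.
Enumerating the 32 input combinations, 16 give t4 = 1 and 16 give t4 = 0.

16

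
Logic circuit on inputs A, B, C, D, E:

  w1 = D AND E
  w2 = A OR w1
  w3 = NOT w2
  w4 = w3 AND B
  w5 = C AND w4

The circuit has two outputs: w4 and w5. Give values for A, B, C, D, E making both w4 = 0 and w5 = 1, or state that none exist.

no solution exists

Across all 32 input combinations, none give both w4 = 0 and w5 = 1.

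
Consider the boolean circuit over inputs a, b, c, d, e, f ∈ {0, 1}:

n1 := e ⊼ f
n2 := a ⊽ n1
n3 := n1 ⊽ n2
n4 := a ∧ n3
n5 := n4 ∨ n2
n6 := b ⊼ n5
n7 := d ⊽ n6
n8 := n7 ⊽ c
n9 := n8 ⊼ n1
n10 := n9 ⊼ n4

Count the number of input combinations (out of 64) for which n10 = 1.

n10 = n9 ⊼ n4 must be 1, so at least one of n9, n4 is 0.
Enumerating the 64 input combinations, 56 give n10 = 1 and 8 give n10 = 0.

56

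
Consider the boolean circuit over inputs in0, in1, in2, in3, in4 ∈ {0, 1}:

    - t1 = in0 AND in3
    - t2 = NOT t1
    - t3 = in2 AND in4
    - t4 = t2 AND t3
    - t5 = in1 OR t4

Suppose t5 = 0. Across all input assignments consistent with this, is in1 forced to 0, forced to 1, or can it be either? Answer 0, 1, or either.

0

t5 = in1 OR t4 must be 0, so both in1 = 0 and t4 = 0.
t4 = t2 AND t3 must be 0, so at least one of t2, t3 is 0.
Every assignment with t5 = 0 has in1 = 0; there are 13 such assignment(s).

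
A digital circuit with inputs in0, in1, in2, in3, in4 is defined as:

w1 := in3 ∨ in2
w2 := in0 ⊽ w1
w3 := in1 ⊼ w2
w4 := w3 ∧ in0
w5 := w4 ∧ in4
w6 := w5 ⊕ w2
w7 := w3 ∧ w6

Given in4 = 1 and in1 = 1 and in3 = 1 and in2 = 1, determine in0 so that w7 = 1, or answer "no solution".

Check with in4 = 1 and in1 = 1 and in3 = 1 and in2 = 1 and in0=1:
w1 = in3 ∨ in2 = 1 ∨ 1 = 1
w2 = in0 ⊽ w1 = 1 ⊽ 1 = 0
w3 = in1 ⊼ w2 = 1 ⊼ 0 = 1
w4 = w3 ∧ in0 = 1 ∧ 1 = 1
w5 = w4 ∧ in4 = 1 ∧ 1 = 1
w6 = w5 ⊕ w2 = 1 ⊕ 0 = 1
w7 = w3 ∧ w6 = 1 ∧ 1 = 1
So w7 = 1.

in0=1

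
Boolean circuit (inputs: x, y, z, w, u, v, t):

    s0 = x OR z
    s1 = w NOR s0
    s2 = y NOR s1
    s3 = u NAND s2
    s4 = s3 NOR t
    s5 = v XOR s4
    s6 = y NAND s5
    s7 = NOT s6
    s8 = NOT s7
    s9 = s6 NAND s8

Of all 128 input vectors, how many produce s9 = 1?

s9 = s6 NAND s8 must be 1, so at least one of s6, s8 is 0.
Enumerating the 128 input combinations, 32 give s9 = 1 and 96 give s9 = 0.

32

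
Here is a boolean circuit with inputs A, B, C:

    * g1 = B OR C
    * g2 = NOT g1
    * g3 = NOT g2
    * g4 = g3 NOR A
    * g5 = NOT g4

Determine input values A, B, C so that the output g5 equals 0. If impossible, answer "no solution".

g5 = NOT g4 must be 0, so g4 = 1.
Check with A=0, B=0, C=0:
g1 = B OR C = 0 OR 0 = 0
g2 = NOT g1 = NOT 0 = 1
g3 = NOT g2 = NOT 1 = 0
g4 = g3 NOR A = 0 NOR 0 = 1
g5 = NOT g4 = NOT 1 = 0
So g5 = 0 as required.

A=0, B=0, C=0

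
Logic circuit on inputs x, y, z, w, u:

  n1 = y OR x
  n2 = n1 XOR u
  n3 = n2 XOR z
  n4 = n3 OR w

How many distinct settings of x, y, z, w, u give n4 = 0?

8

n4 = n3 OR w must be 0, so both n3 = 0 and w = 0.
Enumerating the 32 input combinations, 8 give n4 = 0 and 24 give n4 = 1.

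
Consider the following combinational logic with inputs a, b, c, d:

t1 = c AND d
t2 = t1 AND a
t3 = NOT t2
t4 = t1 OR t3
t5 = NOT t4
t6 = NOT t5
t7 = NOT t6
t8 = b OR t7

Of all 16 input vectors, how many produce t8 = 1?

8

t8 = b OR t7 must be 1, so at least one of b, t7 is 1.
Enumerating the 16 input combinations, 8 give t8 = 1 and 8 give t8 = 0.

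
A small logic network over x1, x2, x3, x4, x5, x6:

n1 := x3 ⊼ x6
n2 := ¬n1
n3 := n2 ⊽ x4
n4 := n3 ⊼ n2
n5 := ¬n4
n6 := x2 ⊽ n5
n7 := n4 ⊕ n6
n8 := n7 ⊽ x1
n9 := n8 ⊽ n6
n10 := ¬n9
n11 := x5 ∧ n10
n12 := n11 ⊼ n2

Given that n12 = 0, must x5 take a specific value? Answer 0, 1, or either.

n12 = n11 ⊼ n2 must be 0, so both n11 = 1 and n2 = 1.
Every assignment with n12 = 0 has x5 = 1; there are 4 such assignment(s).
  x1=0, x2=0, x3=1, x4=0, x5=1, x6=1
  x1=0, x2=0, x3=1, x4=1, x5=1, x6=1
  x1=1, x2=0, x3=1, x4=0, x5=1, x6=1
  x1=1, x2=0, x3=1, x4=1, x5=1, x6=1

1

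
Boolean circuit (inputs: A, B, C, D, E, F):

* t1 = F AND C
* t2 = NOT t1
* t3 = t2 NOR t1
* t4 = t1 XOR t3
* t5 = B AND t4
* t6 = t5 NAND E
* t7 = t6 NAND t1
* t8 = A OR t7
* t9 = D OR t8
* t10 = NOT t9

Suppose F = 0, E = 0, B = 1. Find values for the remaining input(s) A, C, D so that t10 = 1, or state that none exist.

no solution exists

With F = 0, E = 0, B = 1 fixed, none of the 8 settings of A, C, D give t10 = 1.
For example, with A=1, C=1, D=1:
t1 = F AND C = 0 AND 1 = 0
t2 = NOT t1 = NOT 0 = 1
t3 = t2 NOR t1 = 1 NOR 0 = 0
t4 = t1 XOR t3 = 0 XOR 0 = 0
t5 = B AND t4 = 1 AND 0 = 0
t6 = t5 NAND E = 0 NAND 0 = 1
t7 = t6 NAND t1 = 1 NAND 0 = 1
t8 = A OR t7 = 1 OR 1 = 1
t9 = D OR t8 = 1 OR 1 = 1
t10 = NOT t9 = NOT 1 = 0
giving t10 = 0 ≠ 1.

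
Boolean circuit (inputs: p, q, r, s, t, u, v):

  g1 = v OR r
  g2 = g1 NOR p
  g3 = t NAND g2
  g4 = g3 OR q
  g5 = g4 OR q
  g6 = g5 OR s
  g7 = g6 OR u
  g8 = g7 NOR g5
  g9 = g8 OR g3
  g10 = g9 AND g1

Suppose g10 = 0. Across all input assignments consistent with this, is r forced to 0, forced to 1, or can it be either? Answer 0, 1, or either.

0

g10 = g9 AND g1 must be 0, so at least one of g9, g1 is 0.
Every assignment with g10 = 0 has r = 0; there are 32 such assignment(s).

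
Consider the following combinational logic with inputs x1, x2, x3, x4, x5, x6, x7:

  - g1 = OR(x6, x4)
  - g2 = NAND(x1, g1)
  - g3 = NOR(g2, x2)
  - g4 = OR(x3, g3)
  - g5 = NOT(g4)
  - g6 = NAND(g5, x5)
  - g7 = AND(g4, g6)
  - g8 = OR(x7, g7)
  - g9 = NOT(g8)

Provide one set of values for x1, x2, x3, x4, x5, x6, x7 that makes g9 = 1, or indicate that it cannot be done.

Check with x1=0, x2=0, x3=0, x4=0, x5=1, x6=1, x7=0:
g1 = OR(x6, x4) = OR(1, 0) = 1
g2 = NAND(x1, g1) = NAND(0, 1) = 1
g3 = NOR(g2, x2) = NOR(1, 0) = 0
g4 = OR(x3, g3) = OR(0, 0) = 0
g5 = NOT(g4) = NOT 0 = 1
g6 = NAND(g5, x5) = NAND(1, 1) = 0
g7 = AND(g4, g6) = AND(0, 0) = 0
g8 = OR(x7, g7) = OR(0, 0) = 0
g9 = NOT(g8) = NOT 0 = 1
So g9 = 1 as required.

x1=0, x2=0, x3=0, x4=0, x5=1, x6=1, x7=0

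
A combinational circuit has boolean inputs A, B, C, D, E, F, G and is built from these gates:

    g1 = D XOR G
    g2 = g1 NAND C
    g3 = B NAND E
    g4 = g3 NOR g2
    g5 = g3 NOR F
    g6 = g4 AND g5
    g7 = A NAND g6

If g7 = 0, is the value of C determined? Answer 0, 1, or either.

g7 = A NAND g6 must be 0, so both A = 1 and g6 = 1.
g6 = g4 AND g5 must be 1, so both g4 = 1 and g5 = 1.
g4 = g3 NOR g2 must be 1, so both g3 = 0 and g2 = 0.
Every assignment with g7 = 0 has C = 1; there are 2 such assignment(s).
  A=1, B=1, C=1, D=0, E=1, F=0, G=1
  A=1, B=1, C=1, D=1, E=1, F=0, G=0

1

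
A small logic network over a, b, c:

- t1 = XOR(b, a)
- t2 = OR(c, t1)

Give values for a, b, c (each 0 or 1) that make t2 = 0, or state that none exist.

Check with a=1 b=1 c=0:
t1 = XOR(b, a) = XOR(1, 1) = 0
t2 = OR(c, t1) = OR(0, 0) = 0
So t2 = 0 as required.

a=1 b=1 c=0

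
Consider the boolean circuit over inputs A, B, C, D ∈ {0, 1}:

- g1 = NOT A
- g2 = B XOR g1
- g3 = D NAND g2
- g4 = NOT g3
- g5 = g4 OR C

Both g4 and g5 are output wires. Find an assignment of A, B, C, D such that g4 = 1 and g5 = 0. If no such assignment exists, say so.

no solution exists

Across all 16 input combinations, none give both g4 = 1 and g5 = 0.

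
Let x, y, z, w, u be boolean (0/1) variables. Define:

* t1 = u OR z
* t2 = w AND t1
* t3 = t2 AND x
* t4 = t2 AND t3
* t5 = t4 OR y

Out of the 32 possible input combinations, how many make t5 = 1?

t5 = t4 OR y must be 1, so at least one of t4, y is 1.
Enumerating the 32 input combinations, 19 give t5 = 1 and 13 give t5 = 0.

19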